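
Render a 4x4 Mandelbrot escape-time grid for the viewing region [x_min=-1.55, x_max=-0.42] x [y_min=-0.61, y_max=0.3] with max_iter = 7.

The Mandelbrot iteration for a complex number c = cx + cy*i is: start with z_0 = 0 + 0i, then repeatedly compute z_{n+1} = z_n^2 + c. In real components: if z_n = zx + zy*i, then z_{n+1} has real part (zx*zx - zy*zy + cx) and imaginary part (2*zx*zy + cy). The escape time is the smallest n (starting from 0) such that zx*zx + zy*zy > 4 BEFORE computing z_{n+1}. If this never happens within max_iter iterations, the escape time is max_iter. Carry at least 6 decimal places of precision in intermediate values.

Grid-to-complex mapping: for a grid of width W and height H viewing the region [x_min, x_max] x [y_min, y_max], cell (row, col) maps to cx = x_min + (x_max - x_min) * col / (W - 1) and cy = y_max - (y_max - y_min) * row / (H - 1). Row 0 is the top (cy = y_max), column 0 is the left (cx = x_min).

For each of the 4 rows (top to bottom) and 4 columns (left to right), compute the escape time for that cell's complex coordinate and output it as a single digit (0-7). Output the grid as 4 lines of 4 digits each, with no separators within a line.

Answer: 4777
7777
4777
3357

Derivation:
(row=0, col=0): c = -1.5500 + 0.3000i → escape time 4
(row=0, col=1): c = -1.1733 + 0.3000i → escape time 7
(row=0, col=2): c = -0.7967 + 0.3000i → escape time 7
(row=0, col=3): c = -0.4200 + 0.3000i → escape time 7
(row=1, col=0): c = -1.5500 + -0.0033i → escape time 7
(row=1, col=1): c = -1.1733 + -0.0033i → escape time 7
(row=1, col=2): c = -0.7967 + -0.0033i → escape time 7
(row=1, col=3): c = -0.4200 + -0.0033i → escape time 7
(row=2, col=0): c = -1.5500 + -0.3067i → escape time 4
(row=2, col=1): c = -1.1733 + -0.3067i → escape time 7
(row=2, col=2): c = -0.7967 + -0.3067i → escape time 7
(row=2, col=3): c = -0.4200 + -0.3067i → escape time 7
(row=3, col=0): c = -1.5500 + -0.6100i → escape time 3
(row=3, col=1): c = -1.1733 + -0.6100i → escape time 3
(row=3, col=2): c = -0.7967 + -0.6100i → escape time 5
(row=3, col=3): c = -0.4200 + -0.6100i → escape time 7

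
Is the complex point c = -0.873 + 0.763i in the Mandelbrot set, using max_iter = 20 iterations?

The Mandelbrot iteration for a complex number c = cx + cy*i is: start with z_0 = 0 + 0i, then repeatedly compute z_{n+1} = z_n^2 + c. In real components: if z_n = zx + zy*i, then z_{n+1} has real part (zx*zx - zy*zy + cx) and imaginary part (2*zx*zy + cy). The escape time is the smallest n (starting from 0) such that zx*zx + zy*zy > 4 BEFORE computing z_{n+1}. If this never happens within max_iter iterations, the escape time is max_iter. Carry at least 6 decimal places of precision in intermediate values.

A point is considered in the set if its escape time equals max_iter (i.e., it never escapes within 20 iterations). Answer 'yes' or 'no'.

Answer: no

Derivation:
z_0 = 0 + 0i, c = -0.8730 + 0.7630i
Iter 1: z = -0.8730 + 0.7630i, |z|^2 = 1.3443
Iter 2: z = -0.6930 + -0.5692i, |z|^2 = 0.8043
Iter 3: z = -0.7167 + 1.5520i, |z|^2 = 2.9222
Iter 4: z = -2.7679 + -1.4615i, |z|^2 = 9.7975
Escaped at iteration 4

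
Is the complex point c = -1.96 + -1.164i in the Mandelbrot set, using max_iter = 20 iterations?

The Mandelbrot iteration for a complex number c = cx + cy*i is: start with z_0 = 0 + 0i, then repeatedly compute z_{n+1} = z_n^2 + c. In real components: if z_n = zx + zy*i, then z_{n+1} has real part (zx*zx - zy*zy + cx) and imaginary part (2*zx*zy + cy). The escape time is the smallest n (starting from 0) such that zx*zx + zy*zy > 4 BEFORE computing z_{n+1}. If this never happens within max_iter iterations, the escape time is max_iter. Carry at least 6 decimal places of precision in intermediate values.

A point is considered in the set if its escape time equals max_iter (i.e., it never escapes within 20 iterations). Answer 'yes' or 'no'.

z_0 = 0 + 0i, c = -1.9600 + -1.1640i
Iter 1: z = -1.9600 + -1.1640i, |z|^2 = 5.1965
Escaped at iteration 1

Answer: no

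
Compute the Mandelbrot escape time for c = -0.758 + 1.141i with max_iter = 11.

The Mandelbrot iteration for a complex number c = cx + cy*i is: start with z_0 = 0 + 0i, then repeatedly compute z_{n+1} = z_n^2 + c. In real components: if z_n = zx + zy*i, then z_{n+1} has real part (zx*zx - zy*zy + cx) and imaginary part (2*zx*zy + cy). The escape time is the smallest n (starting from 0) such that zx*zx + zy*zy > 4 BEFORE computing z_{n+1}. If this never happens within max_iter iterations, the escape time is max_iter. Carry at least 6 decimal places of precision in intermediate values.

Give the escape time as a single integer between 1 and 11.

z_0 = 0 + 0i, c = -0.7580 + 1.1410i
Iter 1: z = -0.7580 + 1.1410i, |z|^2 = 1.8764
Iter 2: z = -1.4853 + -0.5888i, |z|^2 = 2.5528
Iter 3: z = 1.1015 + 2.8900i, |z|^2 = 9.5654
Escaped at iteration 3

Answer: 3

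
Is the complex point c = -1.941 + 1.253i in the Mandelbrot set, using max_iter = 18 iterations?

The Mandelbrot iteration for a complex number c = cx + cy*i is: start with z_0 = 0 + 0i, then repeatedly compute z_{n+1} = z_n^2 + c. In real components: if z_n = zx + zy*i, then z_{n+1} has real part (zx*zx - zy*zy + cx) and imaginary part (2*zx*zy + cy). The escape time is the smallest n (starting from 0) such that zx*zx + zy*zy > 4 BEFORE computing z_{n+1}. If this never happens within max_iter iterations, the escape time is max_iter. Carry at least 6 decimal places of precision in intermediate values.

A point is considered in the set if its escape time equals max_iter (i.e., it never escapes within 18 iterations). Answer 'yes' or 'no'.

Answer: no

Derivation:
z_0 = 0 + 0i, c = -1.9410 + 1.2530i
Iter 1: z = -1.9410 + 1.2530i, |z|^2 = 5.3375
Escaped at iteration 1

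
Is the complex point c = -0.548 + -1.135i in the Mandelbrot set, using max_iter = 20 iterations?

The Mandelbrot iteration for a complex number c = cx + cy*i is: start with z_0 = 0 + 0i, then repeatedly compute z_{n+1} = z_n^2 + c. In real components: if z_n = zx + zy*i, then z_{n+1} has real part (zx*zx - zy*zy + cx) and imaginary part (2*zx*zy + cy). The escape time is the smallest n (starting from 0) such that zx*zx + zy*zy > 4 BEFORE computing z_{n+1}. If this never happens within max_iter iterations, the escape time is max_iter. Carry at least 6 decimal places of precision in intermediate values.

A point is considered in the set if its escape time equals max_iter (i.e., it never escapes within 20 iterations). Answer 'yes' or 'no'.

Answer: no

Derivation:
z_0 = 0 + 0i, c = -0.5480 + -1.1350i
Iter 1: z = -0.5480 + -1.1350i, |z|^2 = 1.5885
Iter 2: z = -1.5359 + 0.1090i, |z|^2 = 2.3709
Iter 3: z = 1.7992 + -1.4697i, |z|^2 = 5.3971
Escaped at iteration 3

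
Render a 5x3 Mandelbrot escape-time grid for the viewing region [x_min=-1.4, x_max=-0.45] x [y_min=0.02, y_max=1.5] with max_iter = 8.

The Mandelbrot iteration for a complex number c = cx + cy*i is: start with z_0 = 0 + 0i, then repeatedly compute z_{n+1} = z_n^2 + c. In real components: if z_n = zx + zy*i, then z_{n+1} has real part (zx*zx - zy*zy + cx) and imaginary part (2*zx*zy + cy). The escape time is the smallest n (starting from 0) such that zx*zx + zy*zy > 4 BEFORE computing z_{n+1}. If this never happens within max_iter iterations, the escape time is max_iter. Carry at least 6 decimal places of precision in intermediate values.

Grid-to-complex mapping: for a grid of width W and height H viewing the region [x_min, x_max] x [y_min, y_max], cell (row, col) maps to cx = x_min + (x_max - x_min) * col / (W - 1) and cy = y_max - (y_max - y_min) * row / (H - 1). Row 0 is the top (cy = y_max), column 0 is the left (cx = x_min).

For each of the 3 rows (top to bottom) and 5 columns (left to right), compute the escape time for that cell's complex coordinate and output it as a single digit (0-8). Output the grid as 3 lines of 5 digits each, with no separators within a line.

Answer: 12222
33446
88888

Derivation:
(row=0, col=0): c = -1.4000 + 1.5000i → escape time 1
(row=0, col=1): c = -1.1625 + 1.5000i → escape time 2
(row=0, col=2): c = -0.9250 + 1.5000i → escape time 2
(row=0, col=3): c = -0.6875 + 1.5000i → escape time 2
(row=0, col=4): c = -0.4500 + 1.5000i → escape time 2
(row=1, col=0): c = -1.4000 + 0.7600i → escape time 3
(row=1, col=1): c = -1.1625 + 0.7600i → escape time 3
(row=1, col=2): c = -0.9250 + 0.7600i → escape time 4
(row=1, col=3): c = -0.6875 + 0.7600i → escape time 4
(row=1, col=4): c = -0.4500 + 0.7600i → escape time 6
(row=2, col=0): c = -1.4000 + 0.0200i → escape time 8
(row=2, col=1): c = -1.1625 + 0.0200i → escape time 8
(row=2, col=2): c = -0.9250 + 0.0200i → escape time 8
(row=2, col=3): c = -0.6875 + 0.0200i → escape time 8
(row=2, col=4): c = -0.4500 + 0.0200i → escape time 8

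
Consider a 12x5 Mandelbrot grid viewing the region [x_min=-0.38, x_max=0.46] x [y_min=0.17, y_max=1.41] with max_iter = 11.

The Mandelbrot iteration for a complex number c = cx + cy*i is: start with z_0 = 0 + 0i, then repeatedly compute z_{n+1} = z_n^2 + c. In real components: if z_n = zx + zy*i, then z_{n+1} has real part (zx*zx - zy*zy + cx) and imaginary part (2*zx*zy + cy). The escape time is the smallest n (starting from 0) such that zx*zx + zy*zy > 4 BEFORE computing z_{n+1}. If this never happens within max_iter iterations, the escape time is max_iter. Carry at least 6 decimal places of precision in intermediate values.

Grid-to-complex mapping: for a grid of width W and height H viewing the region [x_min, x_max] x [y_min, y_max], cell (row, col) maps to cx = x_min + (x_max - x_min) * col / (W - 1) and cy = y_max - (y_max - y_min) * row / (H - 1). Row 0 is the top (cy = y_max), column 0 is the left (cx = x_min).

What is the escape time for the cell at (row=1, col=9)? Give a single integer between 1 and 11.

z_0 = 0 + 0i, c = 0.3073 + 1.1000i
Iter 1: z = 0.3073 + 1.1000i, |z|^2 = 1.3044
Iter 2: z = -0.8083 + 1.7760i, |z|^2 = 3.8075
Iter 3: z = -2.1935 + -1.7711i, |z|^2 = 7.9485
Escaped at iteration 3

Answer: 3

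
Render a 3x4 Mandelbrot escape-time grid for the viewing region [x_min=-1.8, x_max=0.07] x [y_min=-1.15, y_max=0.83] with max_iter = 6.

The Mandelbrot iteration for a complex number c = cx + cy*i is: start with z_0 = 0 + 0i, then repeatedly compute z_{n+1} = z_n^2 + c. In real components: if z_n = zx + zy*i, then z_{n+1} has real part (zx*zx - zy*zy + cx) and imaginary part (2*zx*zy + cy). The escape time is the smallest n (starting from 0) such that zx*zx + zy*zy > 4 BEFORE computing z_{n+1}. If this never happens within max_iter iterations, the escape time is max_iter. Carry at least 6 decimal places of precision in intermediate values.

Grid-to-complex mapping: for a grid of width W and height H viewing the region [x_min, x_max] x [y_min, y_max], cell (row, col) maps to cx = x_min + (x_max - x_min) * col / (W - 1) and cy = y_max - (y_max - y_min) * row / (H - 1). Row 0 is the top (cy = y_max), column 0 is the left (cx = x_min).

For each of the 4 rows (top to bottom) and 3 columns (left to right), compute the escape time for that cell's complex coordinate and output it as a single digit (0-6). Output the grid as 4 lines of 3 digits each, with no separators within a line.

(row=0, col=0): c = -1.8000 + 0.8300i → escape time 2
(row=0, col=1): c = -0.8650 + 0.8300i → escape time 4
(row=0, col=2): c = 0.0700 + 0.8300i → escape time 6
(row=1, col=0): c = -1.8000 + 0.1700i → escape time 4
(row=1, col=1): c = -0.8650 + 0.1700i → escape time 6
(row=1, col=2): c = 0.0700 + 0.1700i → escape time 6
(row=2, col=0): c = -1.8000 + -0.4900i → escape time 3
(row=2, col=1): c = -0.8650 + -0.4900i → escape time 6
(row=2, col=2): c = 0.0700 + -0.4900i → escape time 6
(row=3, col=0): c = -1.8000 + -1.1500i → escape time 1
(row=3, col=1): c = -0.8650 + -1.1500i → escape time 3
(row=3, col=2): c = 0.0700 + -1.1500i → escape time 3

Answer: 246
466
366
133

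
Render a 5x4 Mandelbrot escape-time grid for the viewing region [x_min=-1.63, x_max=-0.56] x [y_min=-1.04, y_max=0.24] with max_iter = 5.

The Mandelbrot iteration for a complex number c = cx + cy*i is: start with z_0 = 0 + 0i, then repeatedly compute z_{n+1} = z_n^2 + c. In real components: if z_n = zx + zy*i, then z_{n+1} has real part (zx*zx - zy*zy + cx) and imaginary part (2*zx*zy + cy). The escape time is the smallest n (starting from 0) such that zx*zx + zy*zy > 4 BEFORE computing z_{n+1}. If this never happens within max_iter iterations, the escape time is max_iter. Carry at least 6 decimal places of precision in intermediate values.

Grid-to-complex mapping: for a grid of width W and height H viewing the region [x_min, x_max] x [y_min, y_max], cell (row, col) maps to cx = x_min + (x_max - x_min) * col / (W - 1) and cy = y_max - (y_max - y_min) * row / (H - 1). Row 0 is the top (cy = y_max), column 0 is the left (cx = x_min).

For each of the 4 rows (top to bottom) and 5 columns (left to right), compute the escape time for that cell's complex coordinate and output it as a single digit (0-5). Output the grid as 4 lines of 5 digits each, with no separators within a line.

Answer: 45555
55555
33455
23334

Derivation:
(row=0, col=0): c = -1.6300 + 0.2400i → escape time 4
(row=0, col=1): c = -1.3625 + 0.2400i → escape time 5
(row=0, col=2): c = -1.0950 + 0.2400i → escape time 5
(row=0, col=3): c = -0.8275 + 0.2400i → escape time 5
(row=0, col=4): c = -0.5600 + 0.2400i → escape time 5
(row=1, col=0): c = -1.6300 + -0.1867i → escape time 5
(row=1, col=1): c = -1.3625 + -0.1867i → escape time 5
(row=1, col=2): c = -1.0950 + -0.1867i → escape time 5
(row=1, col=3): c = -0.8275 + -0.1867i → escape time 5
(row=1, col=4): c = -0.5600 + -0.1867i → escape time 5
(row=2, col=0): c = -1.6300 + -0.6133i → escape time 3
(row=2, col=1): c = -1.3625 + -0.6133i → escape time 3
(row=2, col=2): c = -1.0950 + -0.6133i → escape time 4
(row=2, col=3): c = -0.8275 + -0.6133i → escape time 5
(row=2, col=4): c = -0.5600 + -0.6133i → escape time 5
(row=3, col=0): c = -1.6300 + -1.0400i → escape time 2
(row=3, col=1): c = -1.3625 + -1.0400i → escape time 3
(row=3, col=2): c = -1.0950 + -1.0400i → escape time 3
(row=3, col=3): c = -0.8275 + -1.0400i → escape time 3
(row=3, col=4): c = -0.5600 + -1.0400i → escape time 4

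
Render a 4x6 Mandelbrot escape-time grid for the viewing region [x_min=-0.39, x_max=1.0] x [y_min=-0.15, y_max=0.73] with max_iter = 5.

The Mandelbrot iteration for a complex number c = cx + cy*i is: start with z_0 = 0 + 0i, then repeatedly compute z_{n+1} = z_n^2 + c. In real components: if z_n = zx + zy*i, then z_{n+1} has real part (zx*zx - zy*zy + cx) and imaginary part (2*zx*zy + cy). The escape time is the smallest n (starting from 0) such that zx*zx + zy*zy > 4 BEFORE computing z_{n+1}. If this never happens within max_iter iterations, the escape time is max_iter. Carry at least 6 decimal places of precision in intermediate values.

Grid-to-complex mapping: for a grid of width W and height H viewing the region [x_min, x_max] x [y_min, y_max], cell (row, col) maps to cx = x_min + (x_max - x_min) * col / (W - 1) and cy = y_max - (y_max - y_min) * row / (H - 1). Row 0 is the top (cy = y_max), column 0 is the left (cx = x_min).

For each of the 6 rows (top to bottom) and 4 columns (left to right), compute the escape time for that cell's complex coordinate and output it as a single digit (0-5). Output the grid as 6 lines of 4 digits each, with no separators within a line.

Answer: 5532
5542
5542
5542
5542
5542

Derivation:
(row=0, col=0): c = -0.3900 + 0.7300i → escape time 5
(row=0, col=1): c = 0.0733 + 0.7300i → escape time 5
(row=0, col=2): c = 0.5367 + 0.7300i → escape time 3
(row=0, col=3): c = 1.0000 + 0.7300i → escape time 2
(row=1, col=0): c = -0.3900 + 0.5540i → escape time 5
(row=1, col=1): c = 0.0733 + 0.5540i → escape time 5
(row=1, col=2): c = 0.5367 + 0.5540i → escape time 4
(row=1, col=3): c = 1.0000 + 0.5540i → escape time 2
(row=2, col=0): c = -0.3900 + 0.3780i → escape time 5
(row=2, col=1): c = 0.0733 + 0.3780i → escape time 5
(row=2, col=2): c = 0.5367 + 0.3780i → escape time 4
(row=2, col=3): c = 1.0000 + 0.3780i → escape time 2
(row=3, col=0): c = -0.3900 + 0.2020i → escape time 5
(row=3, col=1): c = 0.0733 + 0.2020i → escape time 5
(row=3, col=2): c = 0.5367 + 0.2020i → escape time 4
(row=3, col=3): c = 1.0000 + 0.2020i → escape time 2
(row=4, col=0): c = -0.3900 + 0.0260i → escape time 5
(row=4, col=1): c = 0.0733 + 0.0260i → escape time 5
(row=4, col=2): c = 0.5367 + 0.0260i → escape time 4
(row=4, col=3): c = 1.0000 + 0.0260i → escape time 2
(row=5, col=0): c = -0.3900 + -0.1500i → escape time 5
(row=5, col=1): c = 0.0733 + -0.1500i → escape time 5
(row=5, col=2): c = 0.5367 + -0.1500i → escape time 4
(row=5, col=3): c = 1.0000 + -0.1500i → escape time 2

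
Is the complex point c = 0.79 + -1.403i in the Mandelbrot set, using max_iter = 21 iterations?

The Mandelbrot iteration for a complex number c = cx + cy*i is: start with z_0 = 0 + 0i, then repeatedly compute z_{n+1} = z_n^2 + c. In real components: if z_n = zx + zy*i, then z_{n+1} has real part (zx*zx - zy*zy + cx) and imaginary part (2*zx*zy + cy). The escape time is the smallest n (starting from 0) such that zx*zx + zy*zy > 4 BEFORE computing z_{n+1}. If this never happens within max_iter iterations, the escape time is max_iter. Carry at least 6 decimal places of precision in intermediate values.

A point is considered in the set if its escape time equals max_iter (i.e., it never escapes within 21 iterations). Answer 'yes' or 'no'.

Answer: no

Derivation:
z_0 = 0 + 0i, c = 0.7900 + -1.4030i
Iter 1: z = 0.7900 + -1.4030i, |z|^2 = 2.5925
Iter 2: z = -0.5543 + -3.6197i, |z|^2 = 13.4098
Escaped at iteration 2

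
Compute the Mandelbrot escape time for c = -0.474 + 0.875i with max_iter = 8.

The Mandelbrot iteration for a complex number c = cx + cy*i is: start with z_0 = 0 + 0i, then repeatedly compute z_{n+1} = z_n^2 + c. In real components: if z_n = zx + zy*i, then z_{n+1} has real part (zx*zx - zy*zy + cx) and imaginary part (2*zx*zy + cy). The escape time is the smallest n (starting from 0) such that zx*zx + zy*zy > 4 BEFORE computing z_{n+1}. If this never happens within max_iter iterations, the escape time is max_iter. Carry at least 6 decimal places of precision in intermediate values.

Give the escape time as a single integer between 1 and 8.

Answer: 5

Derivation:
z_0 = 0 + 0i, c = -0.4740 + 0.8750i
Iter 1: z = -0.4740 + 0.8750i, |z|^2 = 0.9903
Iter 2: z = -1.0149 + 0.0455i, |z|^2 = 1.0322
Iter 3: z = 0.5541 + 0.7826i, |z|^2 = 0.9195
Iter 4: z = -0.7796 + 1.7422i, |z|^2 = 3.6431
Iter 5: z = -2.9017 + -1.8413i, |z|^2 = 11.8105
Escaped at iteration 5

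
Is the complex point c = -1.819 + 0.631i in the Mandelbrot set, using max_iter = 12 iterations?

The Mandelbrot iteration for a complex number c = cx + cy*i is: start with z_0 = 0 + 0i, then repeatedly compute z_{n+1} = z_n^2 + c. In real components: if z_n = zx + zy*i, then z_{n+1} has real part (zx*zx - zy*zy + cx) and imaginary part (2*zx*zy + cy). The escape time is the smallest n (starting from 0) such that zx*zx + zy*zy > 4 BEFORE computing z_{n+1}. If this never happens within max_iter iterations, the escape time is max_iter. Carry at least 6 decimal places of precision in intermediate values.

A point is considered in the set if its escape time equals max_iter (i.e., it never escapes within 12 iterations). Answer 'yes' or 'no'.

z_0 = 0 + 0i, c = -1.8190 + 0.6310i
Iter 1: z = -1.8190 + 0.6310i, |z|^2 = 3.7069
Iter 2: z = 1.0916 + -1.6646i, |z|^2 = 3.9624
Iter 3: z = -3.3982 + -3.0031i, |z|^2 = 20.5666
Escaped at iteration 3

Answer: no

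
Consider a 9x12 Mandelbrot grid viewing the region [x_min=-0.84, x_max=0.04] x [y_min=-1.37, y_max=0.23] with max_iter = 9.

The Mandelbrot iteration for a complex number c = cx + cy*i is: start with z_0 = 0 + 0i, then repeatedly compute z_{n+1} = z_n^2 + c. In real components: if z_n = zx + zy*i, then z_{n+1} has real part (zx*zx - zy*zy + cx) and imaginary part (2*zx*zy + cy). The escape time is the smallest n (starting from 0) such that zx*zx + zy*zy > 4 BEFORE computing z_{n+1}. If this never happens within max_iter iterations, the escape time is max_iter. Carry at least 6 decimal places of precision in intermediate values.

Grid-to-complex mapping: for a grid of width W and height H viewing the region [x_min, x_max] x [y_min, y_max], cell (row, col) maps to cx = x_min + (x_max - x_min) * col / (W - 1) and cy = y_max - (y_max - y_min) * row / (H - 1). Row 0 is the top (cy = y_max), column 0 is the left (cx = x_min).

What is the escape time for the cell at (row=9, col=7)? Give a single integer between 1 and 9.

z_0 = 0 + 0i, c = -0.0700 + -1.0791i
Iter 1: z = -0.0700 + -1.0791i, |z|^2 = 1.1693
Iter 2: z = -1.2295 + -0.9280i, |z|^2 = 2.3730
Iter 3: z = 0.5805 + 1.2030i, |z|^2 = 1.7842
Iter 4: z = -1.1801 + 0.3177i, |z|^2 = 1.4936
Iter 5: z = 1.2218 + -1.8289i, |z|^2 = 4.8374
Escaped at iteration 5

Answer: 5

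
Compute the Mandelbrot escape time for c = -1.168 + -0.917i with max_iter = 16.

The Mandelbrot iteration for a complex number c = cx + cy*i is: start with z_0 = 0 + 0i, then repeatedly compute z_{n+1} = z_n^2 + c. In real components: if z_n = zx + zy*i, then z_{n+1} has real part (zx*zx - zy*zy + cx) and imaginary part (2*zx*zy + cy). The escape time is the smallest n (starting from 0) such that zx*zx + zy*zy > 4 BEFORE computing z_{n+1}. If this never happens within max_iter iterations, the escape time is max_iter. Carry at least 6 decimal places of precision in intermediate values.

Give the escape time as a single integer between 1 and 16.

Answer: 3

Derivation:
z_0 = 0 + 0i, c = -1.1680 + -0.9170i
Iter 1: z = -1.1680 + -0.9170i, |z|^2 = 2.2051
Iter 2: z = -0.6447 + 1.2251i, |z|^2 = 1.9165
Iter 3: z = -2.2533 + -2.4966i, |z|^2 = 11.3103
Escaped at iteration 3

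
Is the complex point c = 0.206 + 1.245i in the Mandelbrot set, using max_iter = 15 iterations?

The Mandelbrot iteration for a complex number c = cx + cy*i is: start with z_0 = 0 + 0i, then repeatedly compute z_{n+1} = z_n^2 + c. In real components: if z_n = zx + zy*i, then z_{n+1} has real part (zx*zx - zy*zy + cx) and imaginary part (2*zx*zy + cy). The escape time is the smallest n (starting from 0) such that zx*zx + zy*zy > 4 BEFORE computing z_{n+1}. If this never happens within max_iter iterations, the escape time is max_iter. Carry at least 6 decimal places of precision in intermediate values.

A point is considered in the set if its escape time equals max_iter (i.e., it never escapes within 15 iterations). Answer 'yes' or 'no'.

z_0 = 0 + 0i, c = 0.2060 + 1.2450i
Iter 1: z = 0.2060 + 1.2450i, |z|^2 = 1.5925
Iter 2: z = -1.3016 + 1.7579i, |z|^2 = 4.7845
Escaped at iteration 2

Answer: no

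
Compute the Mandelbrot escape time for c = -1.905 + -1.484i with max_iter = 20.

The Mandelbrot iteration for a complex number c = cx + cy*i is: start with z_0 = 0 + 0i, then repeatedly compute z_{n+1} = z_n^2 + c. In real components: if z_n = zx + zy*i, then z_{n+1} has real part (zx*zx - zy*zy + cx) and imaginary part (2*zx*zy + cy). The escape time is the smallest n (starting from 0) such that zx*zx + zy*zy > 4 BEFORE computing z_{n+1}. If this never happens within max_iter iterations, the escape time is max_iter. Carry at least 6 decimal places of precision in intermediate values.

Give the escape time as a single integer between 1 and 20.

z_0 = 0 + 0i, c = -1.9050 + -1.4840i
Iter 1: z = -1.9050 + -1.4840i, |z|^2 = 5.8313
Escaped at iteration 1

Answer: 1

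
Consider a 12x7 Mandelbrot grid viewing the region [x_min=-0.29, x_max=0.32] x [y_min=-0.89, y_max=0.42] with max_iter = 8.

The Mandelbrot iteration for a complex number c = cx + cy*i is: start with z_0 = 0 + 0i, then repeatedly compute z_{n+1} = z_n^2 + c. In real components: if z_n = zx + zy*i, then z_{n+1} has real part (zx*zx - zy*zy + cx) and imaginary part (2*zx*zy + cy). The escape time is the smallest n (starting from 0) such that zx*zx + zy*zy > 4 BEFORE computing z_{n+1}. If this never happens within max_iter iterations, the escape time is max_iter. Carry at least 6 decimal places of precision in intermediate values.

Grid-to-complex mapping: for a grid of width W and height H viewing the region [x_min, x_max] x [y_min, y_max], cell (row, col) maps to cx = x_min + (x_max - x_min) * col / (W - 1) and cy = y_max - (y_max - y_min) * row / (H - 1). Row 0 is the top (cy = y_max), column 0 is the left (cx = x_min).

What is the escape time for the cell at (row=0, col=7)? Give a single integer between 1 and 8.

z_0 = 0 + 0i, c = 0.0982 + 0.4200i
Iter 1: z = 0.0982 + 0.4200i, |z|^2 = 0.1860
Iter 2: z = -0.0686 + 0.5025i, |z|^2 = 0.2572
Iter 3: z = -0.1496 + 0.3511i, |z|^2 = 0.1456
Iter 4: z = -0.0027 + 0.3150i, |z|^2 = 0.0992
Iter 5: z = -0.0010 + 0.4183i, |z|^2 = 0.1750
Iter 6: z = -0.0768 + 0.4192i, |z|^2 = 0.1816
Iter 7: z = -0.0716 + 0.3556i, |z|^2 = 0.1316

Answer: 8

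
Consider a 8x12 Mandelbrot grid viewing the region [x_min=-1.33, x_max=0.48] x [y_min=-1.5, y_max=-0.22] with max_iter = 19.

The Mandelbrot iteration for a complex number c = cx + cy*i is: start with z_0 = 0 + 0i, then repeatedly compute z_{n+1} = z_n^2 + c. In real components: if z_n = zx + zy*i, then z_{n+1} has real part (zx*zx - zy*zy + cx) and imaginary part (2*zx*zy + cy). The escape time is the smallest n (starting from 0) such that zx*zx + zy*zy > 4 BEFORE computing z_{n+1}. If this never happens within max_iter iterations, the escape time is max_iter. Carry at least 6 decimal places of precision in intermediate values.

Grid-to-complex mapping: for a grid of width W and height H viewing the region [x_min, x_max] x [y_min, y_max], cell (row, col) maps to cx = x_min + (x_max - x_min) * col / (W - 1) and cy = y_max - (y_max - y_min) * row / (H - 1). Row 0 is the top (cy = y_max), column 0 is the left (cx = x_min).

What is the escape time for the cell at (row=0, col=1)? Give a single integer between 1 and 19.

Answer: 19

Derivation:
z_0 = 0 + 0i, c = -1.0714 + -0.2200i
Iter 1: z = -1.0714 + -0.2200i, |z|^2 = 1.1964
Iter 2: z = 0.0281 + 0.2514i, |z|^2 = 0.0640
Iter 3: z = -1.1339 + -0.2059i, |z|^2 = 1.3280
Iter 4: z = 0.1718 + 0.2468i, |z|^2 = 0.0904
Iter 5: z = -1.1028 + -0.1352i, |z|^2 = 1.2345
Iter 6: z = 0.1265 + 0.0782i, |z|^2 = 0.0221
Iter 7: z = -1.0615 + -0.2002i, |z|^2 = 1.1669
Iter 8: z = 0.0153 + 0.2051i, |z|^2 = 0.0423
Iter 9: z = -1.1133 + -0.2137i, |z|^2 = 1.2850
Iter 10: z = 0.1222 + 0.2558i, |z|^2 = 0.0804
Iter 11: z = -1.1219 + -0.1575i, |z|^2 = 1.2835
Iter 12: z = 0.1625 + 0.1333i, |z|^2 = 0.0442
Iter 13: z = -1.0628 + -0.1767i, |z|^2 = 1.1607
Iter 14: z = 0.0269 + 0.1555i, |z|^2 = 0.0249
Iter 15: z = -1.0949 + -0.2116i, |z|^2 = 1.2436
Iter 16: z = 0.0826 + 0.2434i, |z|^2 = 0.0661
Iter 17: z = -1.1239 + -0.1798i, |z|^2 = 1.2954
Iter 18: z = 0.1593 + 0.1841i, |z|^2 = 0.0593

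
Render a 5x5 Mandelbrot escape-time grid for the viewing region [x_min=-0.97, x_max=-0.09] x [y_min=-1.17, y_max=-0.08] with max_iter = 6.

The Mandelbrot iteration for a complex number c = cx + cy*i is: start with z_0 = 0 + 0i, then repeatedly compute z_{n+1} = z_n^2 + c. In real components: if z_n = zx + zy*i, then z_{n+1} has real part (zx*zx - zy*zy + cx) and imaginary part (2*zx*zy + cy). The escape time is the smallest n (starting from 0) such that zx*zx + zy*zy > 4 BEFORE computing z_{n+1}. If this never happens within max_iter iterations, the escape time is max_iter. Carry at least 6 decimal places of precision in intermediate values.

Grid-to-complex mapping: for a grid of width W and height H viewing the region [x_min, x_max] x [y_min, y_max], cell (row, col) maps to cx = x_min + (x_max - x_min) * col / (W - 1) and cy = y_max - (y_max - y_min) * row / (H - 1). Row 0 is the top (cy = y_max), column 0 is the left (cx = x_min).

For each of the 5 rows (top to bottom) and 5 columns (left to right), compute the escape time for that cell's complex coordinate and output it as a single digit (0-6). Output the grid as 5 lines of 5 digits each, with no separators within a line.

(row=0, col=0): c = -0.9700 + -0.0800i → escape time 6
(row=0, col=1): c = -0.7500 + -0.0800i → escape time 6
(row=0, col=2): c = -0.5300 + -0.0800i → escape time 6
(row=0, col=3): c = -0.3100 + -0.0800i → escape time 6
(row=0, col=4): c = -0.0900 + -0.0800i → escape time 6
(row=1, col=0): c = -0.9700 + -0.3525i → escape time 6
(row=1, col=1): c = -0.7500 + -0.3525i → escape time 6
(row=1, col=2): c = -0.5300 + -0.3525i → escape time 6
(row=1, col=3): c = -0.3100 + -0.3525i → escape time 6
(row=1, col=4): c = -0.0900 + -0.3525i → escape time 6
(row=2, col=0): c = -0.9700 + -0.6250i → escape time 4
(row=2, col=1): c = -0.7500 + -0.6250i → escape time 5
(row=2, col=2): c = -0.5300 + -0.6250i → escape time 6
(row=2, col=3): c = -0.3100 + -0.6250i → escape time 6
(row=2, col=4): c = -0.0900 + -0.6250i → escape time 6
(row=3, col=0): c = -0.9700 + -0.8975i → escape time 3
(row=3, col=1): c = -0.7500 + -0.8975i → escape time 4
(row=3, col=2): c = -0.5300 + -0.8975i → escape time 4
(row=3, col=3): c = -0.3100 + -0.8975i → escape time 6
(row=3, col=4): c = -0.0900 + -0.8975i → escape time 6
(row=4, col=0): c = -0.9700 + -1.1700i → escape time 3
(row=4, col=1): c = -0.7500 + -1.1700i → escape time 3
(row=4, col=2): c = -0.5300 + -1.1700i → escape time 3
(row=4, col=3): c = -0.3100 + -1.1700i → escape time 3
(row=4, col=4): c = -0.0900 + -1.1700i → escape time 4

Answer: 66666
66666
45666
34466
33334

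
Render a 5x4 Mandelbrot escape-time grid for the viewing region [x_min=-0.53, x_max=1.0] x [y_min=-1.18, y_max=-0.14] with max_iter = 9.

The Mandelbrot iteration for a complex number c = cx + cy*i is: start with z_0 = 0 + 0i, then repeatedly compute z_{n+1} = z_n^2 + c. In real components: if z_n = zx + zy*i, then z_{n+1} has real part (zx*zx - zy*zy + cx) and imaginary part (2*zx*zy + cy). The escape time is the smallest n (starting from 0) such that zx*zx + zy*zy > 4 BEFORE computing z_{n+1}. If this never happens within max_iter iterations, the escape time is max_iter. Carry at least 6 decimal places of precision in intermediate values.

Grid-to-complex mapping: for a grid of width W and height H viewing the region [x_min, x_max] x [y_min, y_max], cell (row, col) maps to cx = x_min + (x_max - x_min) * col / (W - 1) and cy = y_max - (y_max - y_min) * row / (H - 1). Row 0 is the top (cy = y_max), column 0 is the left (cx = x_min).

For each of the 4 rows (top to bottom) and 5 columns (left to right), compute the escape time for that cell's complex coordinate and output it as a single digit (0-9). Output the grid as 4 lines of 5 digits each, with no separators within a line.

Answer: 99942
99932
59532
34222

Derivation:
(row=0, col=0): c = -0.5300 + -0.1400i → escape time 9
(row=0, col=1): c = -0.1475 + -0.1400i → escape time 9
(row=0, col=2): c = 0.2350 + -0.1400i → escape time 9
(row=0, col=3): c = 0.6175 + -0.1400i → escape time 4
(row=0, col=4): c = 1.0000 + -0.1400i → escape time 2
(row=1, col=0): c = -0.5300 + -0.4867i → escape time 9
(row=1, col=1): c = -0.1475 + -0.4867i → escape time 9
(row=1, col=2): c = 0.2350 + -0.4867i → escape time 9
(row=1, col=3): c = 0.6175 + -0.4867i → escape time 3
(row=1, col=4): c = 1.0000 + -0.4867i → escape time 2
(row=2, col=0): c = -0.5300 + -0.8333i → escape time 5
(row=2, col=1): c = -0.1475 + -0.8333i → escape time 9
(row=2, col=2): c = 0.2350 + -0.8333i → escape time 5
(row=2, col=3): c = 0.6175 + -0.8333i → escape time 3
(row=2, col=4): c = 1.0000 + -0.8333i → escape time 2
(row=3, col=0): c = -0.5300 + -1.1800i → escape time 3
(row=3, col=1): c = -0.1475 + -1.1800i → escape time 4
(row=3, col=2): c = 0.2350 + -1.1800i → escape time 2
(row=3, col=3): c = 0.6175 + -1.1800i → escape time 2
(row=3, col=4): c = 1.0000 + -1.1800i → escape time 2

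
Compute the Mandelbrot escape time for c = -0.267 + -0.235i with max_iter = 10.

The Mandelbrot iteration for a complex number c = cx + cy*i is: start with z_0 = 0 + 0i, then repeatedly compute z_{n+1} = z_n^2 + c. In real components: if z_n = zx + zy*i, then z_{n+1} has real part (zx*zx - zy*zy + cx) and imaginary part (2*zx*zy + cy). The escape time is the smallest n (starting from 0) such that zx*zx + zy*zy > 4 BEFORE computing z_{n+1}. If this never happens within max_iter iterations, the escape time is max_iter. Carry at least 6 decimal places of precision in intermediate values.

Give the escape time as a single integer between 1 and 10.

z_0 = 0 + 0i, c = -0.2670 + -0.2350i
Iter 1: z = -0.2670 + -0.2350i, |z|^2 = 0.1265
Iter 2: z = -0.2509 + -0.1095i, |z|^2 = 0.0750
Iter 3: z = -0.2160 + -0.1800i, |z|^2 = 0.0791
Iter 4: z = -0.2527 + -0.1572i, |z|^2 = 0.0886
Iter 5: z = -0.2278 + -0.1555i, |z|^2 = 0.0761
Iter 6: z = -0.2393 + -0.1641i, |z|^2 = 0.0842
Iter 7: z = -0.2367 + -0.1565i, |z|^2 = 0.0805
Iter 8: z = -0.2355 + -0.1609i, |z|^2 = 0.0813
Iter 9: z = -0.2375 + -0.1592i, |z|^2 = 0.0817

Answer: 10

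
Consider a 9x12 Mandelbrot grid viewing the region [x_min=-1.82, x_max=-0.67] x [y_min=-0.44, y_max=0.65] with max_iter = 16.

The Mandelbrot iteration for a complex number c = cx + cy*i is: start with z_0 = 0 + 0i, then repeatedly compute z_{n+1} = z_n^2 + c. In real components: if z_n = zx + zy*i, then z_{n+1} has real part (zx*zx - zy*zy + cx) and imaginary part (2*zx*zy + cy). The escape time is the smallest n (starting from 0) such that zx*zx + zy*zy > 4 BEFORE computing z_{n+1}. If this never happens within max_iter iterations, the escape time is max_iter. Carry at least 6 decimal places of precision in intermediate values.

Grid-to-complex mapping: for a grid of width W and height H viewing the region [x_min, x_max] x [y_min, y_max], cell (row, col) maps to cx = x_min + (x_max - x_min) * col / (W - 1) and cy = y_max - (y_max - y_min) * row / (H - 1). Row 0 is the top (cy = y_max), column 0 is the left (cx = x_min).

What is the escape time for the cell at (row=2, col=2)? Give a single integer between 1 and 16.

z_0 = 0 + 0i, c = -1.5325 + 0.4518i
Iter 1: z = -1.5325 + 0.4518i, |z|^2 = 2.5527
Iter 2: z = 0.6119 + -0.9330i, |z|^2 = 1.2449
Iter 3: z = -2.0286 + -0.6900i, |z|^2 = 4.5912
Escaped at iteration 3

Answer: 3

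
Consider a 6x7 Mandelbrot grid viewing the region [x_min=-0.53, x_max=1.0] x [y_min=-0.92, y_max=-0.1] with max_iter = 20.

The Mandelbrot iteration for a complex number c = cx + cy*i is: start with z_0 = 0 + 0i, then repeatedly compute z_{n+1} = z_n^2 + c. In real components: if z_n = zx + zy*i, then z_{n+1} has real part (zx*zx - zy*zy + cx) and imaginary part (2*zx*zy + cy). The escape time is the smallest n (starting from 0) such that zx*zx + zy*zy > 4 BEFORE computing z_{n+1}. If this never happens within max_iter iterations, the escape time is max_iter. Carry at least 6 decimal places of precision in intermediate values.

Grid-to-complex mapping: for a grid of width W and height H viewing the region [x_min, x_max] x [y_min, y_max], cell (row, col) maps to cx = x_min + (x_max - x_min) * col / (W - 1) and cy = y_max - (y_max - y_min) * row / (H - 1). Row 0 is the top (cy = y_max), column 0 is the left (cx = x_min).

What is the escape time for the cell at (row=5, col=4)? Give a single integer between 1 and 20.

z_0 = 0 + 0i, c = 0.6940 + -0.7833i
Iter 1: z = 0.6940 + -0.7833i, |z|^2 = 1.0952
Iter 2: z = 0.5620 + -1.8706i, |z|^2 = 3.8150
Iter 3: z = -2.4893 + -2.8860i, |z|^2 = 14.5254
Escaped at iteration 3

Answer: 3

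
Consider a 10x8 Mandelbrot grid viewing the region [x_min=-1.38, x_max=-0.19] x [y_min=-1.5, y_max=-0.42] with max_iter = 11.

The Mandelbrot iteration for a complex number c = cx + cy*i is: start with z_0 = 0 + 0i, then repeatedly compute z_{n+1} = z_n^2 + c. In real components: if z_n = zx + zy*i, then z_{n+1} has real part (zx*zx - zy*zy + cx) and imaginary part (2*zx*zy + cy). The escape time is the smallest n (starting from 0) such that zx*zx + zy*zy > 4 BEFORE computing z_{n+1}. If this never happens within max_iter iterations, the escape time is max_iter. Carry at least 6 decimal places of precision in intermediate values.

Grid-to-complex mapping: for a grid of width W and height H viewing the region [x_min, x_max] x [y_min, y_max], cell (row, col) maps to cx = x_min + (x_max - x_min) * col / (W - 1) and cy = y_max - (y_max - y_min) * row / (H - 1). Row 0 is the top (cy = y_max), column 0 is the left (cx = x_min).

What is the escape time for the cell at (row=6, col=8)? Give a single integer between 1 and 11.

z_0 = 0 + 0i, c = -0.3222 + -1.3457i
Iter 1: z = -0.3222 + -1.3457i, |z|^2 = 1.9148
Iter 2: z = -2.0293 + -0.4785i, |z|^2 = 4.3472
Escaped at iteration 2

Answer: 2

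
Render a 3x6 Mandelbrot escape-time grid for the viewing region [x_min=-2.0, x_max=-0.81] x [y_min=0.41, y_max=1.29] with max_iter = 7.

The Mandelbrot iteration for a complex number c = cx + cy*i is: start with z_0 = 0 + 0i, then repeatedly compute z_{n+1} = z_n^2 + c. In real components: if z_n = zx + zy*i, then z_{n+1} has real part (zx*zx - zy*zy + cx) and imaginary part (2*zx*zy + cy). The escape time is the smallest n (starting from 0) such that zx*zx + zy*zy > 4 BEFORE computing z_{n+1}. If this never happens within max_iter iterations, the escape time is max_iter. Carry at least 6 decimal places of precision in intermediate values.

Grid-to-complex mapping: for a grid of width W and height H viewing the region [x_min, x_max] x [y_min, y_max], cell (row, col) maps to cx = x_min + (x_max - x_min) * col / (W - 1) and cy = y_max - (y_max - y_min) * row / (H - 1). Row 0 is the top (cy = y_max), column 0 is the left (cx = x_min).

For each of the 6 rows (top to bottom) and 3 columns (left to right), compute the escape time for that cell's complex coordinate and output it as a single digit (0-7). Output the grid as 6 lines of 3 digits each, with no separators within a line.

(row=0, col=0): c = -2.0000 + 1.2900i → escape time 1
(row=0, col=1): c = -1.4050 + 1.2900i → escape time 2
(row=0, col=2): c = -0.8100 + 1.2900i → escape time 3
(row=1, col=0): c = -2.0000 + 1.1140i → escape time 1
(row=1, col=1): c = -1.4050 + 1.1140i → escape time 2
(row=1, col=2): c = -0.8100 + 1.1140i → escape time 3
(row=2, col=0): c = -2.0000 + 0.9380i → escape time 1
(row=2, col=1): c = -1.4050 + 0.9380i → escape time 3
(row=2, col=2): c = -0.8100 + 0.9380i → escape time 3
(row=3, col=0): c = -2.0000 + 0.7620i → escape time 1
(row=3, col=1): c = -1.4050 + 0.7620i → escape time 3
(row=3, col=2): c = -0.8100 + 0.7620i → escape time 4
(row=4, col=0): c = -2.0000 + 0.5860i → escape time 1
(row=4, col=1): c = -1.4050 + 0.5860i → escape time 3
(row=4, col=2): c = -0.8100 + 0.5860i → escape time 5
(row=5, col=0): c = -2.0000 + 0.4100i → escape time 1
(row=5, col=1): c = -1.4050 + 0.4100i → escape time 4
(row=5, col=2): c = -0.8100 + 0.4100i → escape time 7

Answer: 123
123
133
134
135
147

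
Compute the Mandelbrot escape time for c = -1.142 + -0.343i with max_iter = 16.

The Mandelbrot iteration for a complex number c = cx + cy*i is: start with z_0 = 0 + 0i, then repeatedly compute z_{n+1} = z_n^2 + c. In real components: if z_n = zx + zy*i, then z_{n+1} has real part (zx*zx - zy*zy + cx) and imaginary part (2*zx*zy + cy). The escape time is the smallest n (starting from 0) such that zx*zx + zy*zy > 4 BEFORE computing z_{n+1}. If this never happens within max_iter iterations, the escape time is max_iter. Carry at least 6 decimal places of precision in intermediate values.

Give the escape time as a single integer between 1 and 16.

Answer: 10

Derivation:
z_0 = 0 + 0i, c = -1.1420 + -0.3430i
Iter 1: z = -1.1420 + -0.3430i, |z|^2 = 1.4218
Iter 2: z = 0.0445 + 0.4404i, |z|^2 = 0.1959
Iter 3: z = -1.3340 + -0.3038i, |z|^2 = 1.8718
Iter 4: z = 0.5452 + 0.4675i, |z|^2 = 0.5158
Iter 5: z = -1.0633 + 0.1668i, |z|^2 = 1.1584
Iter 6: z = -0.0392 + -0.6977i, |z|^2 = 0.4883
Iter 7: z = -1.6272 + -0.2883i, |z|^2 = 2.7309
Iter 8: z = 1.4227 + 0.5952i, |z|^2 = 2.3783
Iter 9: z = 0.5278 + 1.3505i, |z|^2 = 2.1024
Iter 10: z = -2.6872 + 1.0827i, |z|^2 = 8.3932
Escaped at iteration 10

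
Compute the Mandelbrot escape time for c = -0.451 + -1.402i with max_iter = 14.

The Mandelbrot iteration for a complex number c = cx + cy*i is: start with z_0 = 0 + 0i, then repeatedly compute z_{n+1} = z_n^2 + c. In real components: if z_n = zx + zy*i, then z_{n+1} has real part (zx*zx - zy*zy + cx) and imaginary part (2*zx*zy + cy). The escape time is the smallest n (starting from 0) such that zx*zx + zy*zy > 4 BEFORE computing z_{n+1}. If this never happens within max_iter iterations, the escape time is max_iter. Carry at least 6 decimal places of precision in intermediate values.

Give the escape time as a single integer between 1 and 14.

z_0 = 0 + 0i, c = -0.4510 + -1.4020i
Iter 1: z = -0.4510 + -1.4020i, |z|^2 = 2.1690
Iter 2: z = -2.2132 + -0.1374i, |z|^2 = 4.9171
Escaped at iteration 2

Answer: 2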